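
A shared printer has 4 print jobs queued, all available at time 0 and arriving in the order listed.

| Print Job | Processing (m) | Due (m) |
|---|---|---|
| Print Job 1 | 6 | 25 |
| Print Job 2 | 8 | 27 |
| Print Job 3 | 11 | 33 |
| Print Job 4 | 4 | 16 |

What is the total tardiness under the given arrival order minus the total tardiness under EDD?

13

FIFO (arrival order): Print Job 1 Print Job 2 Print Job 3 Print Job 4.
Print Job 1: 0→6, due 25, tardiness 0
Print Job 2: 6→14, due 27, tardiness 0
Print Job 3: 14→25, due 33, tardiness 0
Print Job 4: 25→29, due 16, tardiness 13
Sum = 0+0+0+13 = 13.
EDD (increasing due date): Print Job 4 Print Job 1 Print Job 2 Print Job 3.
Print Job 4: 0→4, due 16, tardiness 0
Print Job 1: 4→10, due 25, tardiness 0
Print Job 2: 10→18, due 27, tardiness 0
Print Job 3: 18→29, due 33, tardiness 0
Sum = 0+0+0+0 = 0.
Difference = 13 − 0 = 13.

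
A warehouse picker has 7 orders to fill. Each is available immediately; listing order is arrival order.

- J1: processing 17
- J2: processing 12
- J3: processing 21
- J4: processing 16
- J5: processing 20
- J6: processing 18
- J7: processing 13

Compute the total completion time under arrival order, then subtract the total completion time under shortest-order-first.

FIFO (arrival order): J1 J2 J3 J4 J5 J6 J7.
J1: 0→17
J2: 17→29
J3: 29→50
J4: 50→66
J5: 66→86
J6: 86→104
J7: 104→117
Sum = 17+29+50+66+86+104+117 = 469.
SPT (increasing processing time): J2 J7 J4 J1 J6 J5 J3.
J2: 0→12
J7: 12→25
J4: 25→41
J1: 41→58
J6: 58→76
J5: 76→96
J3: 96→117
Sum = 12+25+41+58+76+96+117 = 425.
Difference = 469 − 425 = 44.

44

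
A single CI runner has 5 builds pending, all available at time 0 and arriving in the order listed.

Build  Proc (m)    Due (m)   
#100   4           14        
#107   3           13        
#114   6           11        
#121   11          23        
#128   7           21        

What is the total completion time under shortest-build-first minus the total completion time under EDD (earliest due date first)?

-5

SPT (increasing processing time): #107 #100 #114 #128 #121.
#107: 0→3
#100: 3→7
#114: 7→13
#128: 13→20
#121: 20→31
Sum = 3+7+13+20+31 = 74.
EDD (increasing due date): #114 #107 #100 #128 #121.
#114: 0→6
#107: 6→9
#100: 9→13
#128: 13→20
#121: 20→31
Sum = 6+9+13+20+31 = 79.
Difference = 74 − 79 = -5.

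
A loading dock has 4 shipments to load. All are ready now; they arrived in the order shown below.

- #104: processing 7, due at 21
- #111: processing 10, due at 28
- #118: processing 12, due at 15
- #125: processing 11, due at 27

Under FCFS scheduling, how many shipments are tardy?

FIFO (arrival order): #104 #111 #118 #125.
#104: 0→7, due 21, tardiness 0
#111: 7→17, due 28, tardiness 0
#118: 17→29, due 15, tardiness 14
#125: 29→40, due 27, tardiness 13
Late shipments: 2.

2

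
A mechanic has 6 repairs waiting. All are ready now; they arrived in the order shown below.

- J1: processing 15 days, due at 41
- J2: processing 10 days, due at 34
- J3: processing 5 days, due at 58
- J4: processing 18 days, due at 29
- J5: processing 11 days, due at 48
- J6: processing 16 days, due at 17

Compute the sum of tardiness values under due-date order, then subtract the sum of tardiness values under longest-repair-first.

-18

EDD (increasing due date): J6 J4 J2 J1 J5 J3.
J6: 0→16, due 17, tardiness 0
J4: 16→34, due 29, tardiness 5
J2: 34→44, due 34, tardiness 10
J1: 44→59, due 41, tardiness 18
J5: 59→70, due 48, tardiness 22
J3: 70→75, due 58, tardiness 17
Sum = 0+5+10+18+22+17 = 72.
LPT (decreasing processing time): J4 J6 J1 J5 J2 J3.
J4: 0→18, due 29, tardiness 0
J6: 18→34, due 17, tardiness 17
J1: 34→49, due 41, tardiness 8
J5: 49→60, due 48, tardiness 12
J2: 60→70, due 34, tardiness 36
J3: 70→75, due 58, tardiness 17
Sum = 0+17+8+12+36+17 = 90.
Difference = 72 − 90 = -18.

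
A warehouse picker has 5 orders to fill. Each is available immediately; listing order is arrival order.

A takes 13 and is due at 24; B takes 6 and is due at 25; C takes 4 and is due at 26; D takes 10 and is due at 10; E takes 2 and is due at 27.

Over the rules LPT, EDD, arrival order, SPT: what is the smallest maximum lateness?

LPT (decreasing processing time): A D B C E.
A: 0→13, due 24, lateness -11
D: 13→23, due 10, lateness 13
B: 23→29, due 25, lateness 4
C: 29→33, due 26, lateness 7
E: 33→35, due 27, lateness 8
Maximum = 13.
EDD (increasing due date): D A B C E.
D: 0→10, due 10, lateness 0
A: 10→23, due 24, lateness -1
B: 23→29, due 25, lateness 4
C: 29→33, due 26, lateness 7
E: 33→35, due 27, lateness 8
Maximum = 8.
FIFO (arrival order): A B C D E.
A: 0→13, due 24, lateness -11
B: 13→19, due 25, lateness -6
C: 19→23, due 26, lateness -3
D: 23→33, due 10, lateness 23
E: 33→35, due 27, lateness 8
Maximum = 23.
SPT (increasing processing time): E C B D A.
E: 0→2, due 27, lateness -25
C: 2→6, due 26, lateness -20
B: 6→12, due 25, lateness -13
D: 12→22, due 10, lateness 12
A: 22→35, due 24, lateness 11
Maximum = 12.
LPT 13, EDD 8, FIFO 23, SPT 12 → minimum 8.

8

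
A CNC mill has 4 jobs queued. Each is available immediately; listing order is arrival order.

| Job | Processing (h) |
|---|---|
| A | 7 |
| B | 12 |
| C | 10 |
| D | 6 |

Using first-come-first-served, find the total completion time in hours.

90

FIFO (arrival order): A B C D.
A: 0→7
B: 7→19
C: 19→29
D: 29→35
Sum = 7+19+29+35 = 90.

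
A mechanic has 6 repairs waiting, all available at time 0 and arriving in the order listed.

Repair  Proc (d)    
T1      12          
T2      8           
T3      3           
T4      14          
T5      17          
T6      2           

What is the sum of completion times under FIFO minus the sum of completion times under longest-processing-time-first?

FIFO (arrival order): T1 T2 T3 T4 T5 T6.
T1: 0→12
T2: 12→20
T3: 20→23
T4: 23→37
T5: 37→54
T6: 54→56
Sum = 12+20+23+37+54+56 = 202.
LPT (decreasing processing time): T5 T4 T1 T2 T3 T6.
T5: 0→17
T4: 17→31
T1: 31→43
T2: 43→51
T3: 51→54
T6: 54→56
Sum = 17+31+43+51+54+56 = 252.
Difference = 202 − 252 = -50.

-50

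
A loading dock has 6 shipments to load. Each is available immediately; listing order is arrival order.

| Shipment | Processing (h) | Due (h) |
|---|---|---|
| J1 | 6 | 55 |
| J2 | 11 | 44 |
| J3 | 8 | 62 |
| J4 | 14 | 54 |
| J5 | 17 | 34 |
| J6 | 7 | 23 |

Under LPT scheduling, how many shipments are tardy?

2

LPT (decreasing processing time): J5 J4 J2 J3 J6 J1.
J5: 0→17, due 34, tardiness 0
J4: 17→31, due 54, tardiness 0
J2: 31→42, due 44, tardiness 0
J3: 42→50, due 62, tardiness 0
J6: 50→57, due 23, tardiness 34
J1: 57→63, due 55, tardiness 8
Late shipments: 2.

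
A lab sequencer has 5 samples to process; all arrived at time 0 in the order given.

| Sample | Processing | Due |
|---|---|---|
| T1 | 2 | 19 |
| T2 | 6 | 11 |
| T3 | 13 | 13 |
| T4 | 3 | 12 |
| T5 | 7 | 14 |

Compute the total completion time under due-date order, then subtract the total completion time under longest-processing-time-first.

EDD (increasing due date): T2 T4 T3 T5 T1.
T2: 0→6
T4: 6→9
T3: 9→22
T5: 22→29
T1: 29→31
Sum = 6+9+22+29+31 = 97.
LPT (decreasing processing time): T3 T5 T2 T4 T1.
T3: 0→13
T5: 13→20
T2: 20→26
T4: 26→29
T1: 29→31
Sum = 13+20+26+29+31 = 119.
Difference = 97 − 119 = -22.

-22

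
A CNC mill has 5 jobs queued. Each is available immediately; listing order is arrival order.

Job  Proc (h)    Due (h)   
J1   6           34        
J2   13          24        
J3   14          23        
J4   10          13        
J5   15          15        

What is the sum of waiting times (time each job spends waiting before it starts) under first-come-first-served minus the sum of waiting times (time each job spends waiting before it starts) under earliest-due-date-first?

FIFO (arrival order): J1 J2 J3 J4 J5.
J1: waits 0, runs 0→6
J2: waits 6, runs 6→19
J3: waits 19, runs 19→33
J4: waits 33, runs 33→43
J5: waits 43, runs 43→58
Sum = 0+6+19+33+43 = 101.
EDD (increasing due date): J4 J5 J3 J2 J1.
J4: waits 0, runs 0→10
J5: waits 10, runs 10→25
J3: waits 25, runs 25→39
J2: waits 39, runs 39→52
J1: waits 52, runs 52→58
Sum = 0+10+25+39+52 = 126.
Difference = 101 − 126 = -25.

-25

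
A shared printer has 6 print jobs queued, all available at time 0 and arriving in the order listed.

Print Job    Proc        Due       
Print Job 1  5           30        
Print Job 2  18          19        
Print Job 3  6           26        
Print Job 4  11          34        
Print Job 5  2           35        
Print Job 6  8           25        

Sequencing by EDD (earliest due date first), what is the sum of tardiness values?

EDD (increasing due date): Print Job 2 Print Job 6 Print Job 3 Print Job 1 Print Job 4 Print Job 5.
Print Job 2: 0→18, due 19, tardiness 0
Print Job 6: 18→26, due 25, tardiness 1
Print Job 3: 26→32, due 26, tardiness 6
Print Job 1: 32→37, due 30, tardiness 7
Print Job 4: 37→48, due 34, tardiness 14
Print Job 5: 48→50, due 35, tardiness 15
Sum = 0+1+6+7+14+15 = 43.

43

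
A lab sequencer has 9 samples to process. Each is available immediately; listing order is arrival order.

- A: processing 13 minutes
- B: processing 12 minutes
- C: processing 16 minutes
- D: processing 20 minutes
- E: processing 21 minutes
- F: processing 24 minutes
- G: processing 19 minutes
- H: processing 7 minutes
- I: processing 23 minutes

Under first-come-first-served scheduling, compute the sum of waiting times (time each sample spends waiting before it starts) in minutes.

FIFO (arrival order): A B C D E F G H I.
A: waits 0, runs 0→13
B: waits 13, runs 13→25
C: waits 25, runs 25→41
D: waits 41, runs 41→61
E: waits 61, runs 61→82
F: waits 82, runs 82→106
G: waits 106, runs 106→125
H: waits 125, runs 125→132
I: waits 132, runs 132→155
Sum = 0+13+25+41+61+82+106+125+132 = 585.

585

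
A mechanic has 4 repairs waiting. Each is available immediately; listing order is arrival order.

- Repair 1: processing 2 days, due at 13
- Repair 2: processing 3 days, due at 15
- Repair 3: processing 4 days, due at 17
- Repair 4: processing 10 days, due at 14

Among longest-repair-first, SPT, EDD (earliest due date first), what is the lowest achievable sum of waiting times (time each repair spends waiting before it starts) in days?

16

LPT (decreasing processing time): Repair 4 Repair 3 Repair 2 Repair 1.
Repair 4: waits 0, runs 0→10
Repair 3: waits 10, runs 10→14
Repair 2: waits 14, runs 14→17
Repair 1: waits 17, runs 17→19
Sum = 0+10+14+17 = 41.
SPT (increasing processing time): Repair 1 Repair 2 Repair 3 Repair 4.
Repair 1: waits 0, runs 0→2
Repair 2: waits 2, runs 2→5
Repair 3: waits 5, runs 5→9
Repair 4: waits 9, runs 9→19
Sum = 0+2+5+9 = 16.
EDD (increasing due date): Repair 1 Repair 4 Repair 2 Repair 3.
Repair 1: waits 0, runs 0→2
Repair 4: waits 2, runs 2→12
Repair 2: waits 12, runs 12→15
Repair 3: waits 15, runs 15→19
Sum = 0+2+12+15 = 29.
LPT 41, SPT 16, EDD 29 → minimum 16.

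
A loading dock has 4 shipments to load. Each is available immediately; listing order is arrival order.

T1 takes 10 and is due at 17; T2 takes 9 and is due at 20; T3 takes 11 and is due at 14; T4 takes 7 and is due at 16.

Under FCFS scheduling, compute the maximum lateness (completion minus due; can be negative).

FIFO (arrival order): T1 T2 T3 T4.
T1: 0→10, due 17, lateness -7
T2: 10→19, due 20, lateness -1
T3: 19→30, due 14, lateness 16
T4: 30→37, due 16, lateness 21
Maximum = 21.

21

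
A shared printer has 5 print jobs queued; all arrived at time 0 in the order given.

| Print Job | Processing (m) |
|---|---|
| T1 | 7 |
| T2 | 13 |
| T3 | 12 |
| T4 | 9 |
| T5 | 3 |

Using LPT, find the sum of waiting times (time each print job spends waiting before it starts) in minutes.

LPT (decreasing processing time): T2 T3 T4 T1 T5.
T2: waits 0, runs 0→13
T3: waits 13, runs 13→25
T4: waits 25, runs 25→34
T1: waits 34, runs 34→41
T5: waits 41, runs 41→44
Sum = 0+13+25+34+41 = 113.

113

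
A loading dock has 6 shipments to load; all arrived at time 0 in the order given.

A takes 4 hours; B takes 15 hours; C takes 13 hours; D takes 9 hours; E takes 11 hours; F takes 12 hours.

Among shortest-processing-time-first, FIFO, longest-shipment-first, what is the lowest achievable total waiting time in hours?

126

SPT (increasing processing time): A D E F C B.
A: waits 0, runs 0→4
D: waits 4, runs 4→13
E: waits 13, runs 13→24
F: waits 24, runs 24→36
C: waits 36, runs 36→49
B: waits 49, runs 49→64
Sum = 0+4+13+24+36+49 = 126.
FIFO (arrival order): A B C D E F.
A: waits 0, runs 0→4
B: waits 4, runs 4→19
C: waits 19, runs 19→32
D: waits 32, runs 32→41
E: waits 41, runs 41→52
F: waits 52, runs 52→64
Sum = 0+4+19+32+41+52 = 148.
LPT (decreasing processing time): B C F E D A.
B: waits 0, runs 0→15
C: waits 15, runs 15→28
F: waits 28, runs 28→40
E: waits 40, runs 40→51
D: waits 51, runs 51→60
A: waits 60, runs 60→64
Sum = 0+15+28+40+51+60 = 194.
SPT 126, FIFO 148, LPT 194 → minimum 126.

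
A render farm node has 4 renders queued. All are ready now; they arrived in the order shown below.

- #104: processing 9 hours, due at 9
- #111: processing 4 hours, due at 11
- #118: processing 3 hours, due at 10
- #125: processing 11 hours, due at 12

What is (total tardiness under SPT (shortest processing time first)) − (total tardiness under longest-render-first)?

-19

SPT (increasing processing time): #118 #111 #104 #125.
#118: 0→3, due 10, tardiness 0
#111: 3→7, due 11, tardiness 0
#104: 7→16, due 9, tardiness 7
#125: 16→27, due 12, tardiness 15
Sum = 0+0+7+15 = 22.
LPT (decreasing processing time): #125 #104 #111 #118.
#125: 0→11, due 12, tardiness 0
#104: 11→20, due 9, tardiness 11
#111: 20→24, due 11, tardiness 13
#118: 24→27, due 10, tardiness 17
Sum = 0+11+13+17 = 41.
Difference = 22 − 41 = -19.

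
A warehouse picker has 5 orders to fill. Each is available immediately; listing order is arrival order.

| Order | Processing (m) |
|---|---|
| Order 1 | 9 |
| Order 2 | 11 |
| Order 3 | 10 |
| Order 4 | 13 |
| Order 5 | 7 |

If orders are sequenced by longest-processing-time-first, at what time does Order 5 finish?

50

LPT (decreasing processing time): Order 4 Order 2 Order 3 Order 1 Order 5.
Order 4: 0→13
Order 2: 13→24
Order 3: 24→34
Order 1: 34→43
Order 5: 43→50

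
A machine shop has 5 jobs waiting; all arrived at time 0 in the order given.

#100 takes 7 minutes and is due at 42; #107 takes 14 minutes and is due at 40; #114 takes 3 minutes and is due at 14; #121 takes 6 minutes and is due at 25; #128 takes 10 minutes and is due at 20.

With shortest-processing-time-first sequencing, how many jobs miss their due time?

SPT (increasing processing time): #114 #121 #100 #128 #107.
#114: 0→3, due 14, tardiness 0
#121: 3→9, due 25, tardiness 0
#100: 9→16, due 42, tardiness 0
#128: 16→26, due 20, tardiness 6
#107: 26→40, due 40, tardiness 0
Late jobs: 1.

1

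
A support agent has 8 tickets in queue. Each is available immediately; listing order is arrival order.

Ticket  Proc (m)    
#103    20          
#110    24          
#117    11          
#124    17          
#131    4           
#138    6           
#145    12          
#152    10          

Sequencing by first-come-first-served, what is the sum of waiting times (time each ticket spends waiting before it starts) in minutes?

FIFO (arrival order): #103 #110 #117 #124 #131 #138 #145 #152.
#103: waits 0, runs 0→20
#110: waits 20, runs 20→44
#117: waits 44, runs 44→55
#124: waits 55, runs 55→72
#131: waits 72, runs 72→76
#138: waits 76, runs 76→82
#145: waits 82, runs 82→94
#152: waits 94, runs 94→104
Sum = 0+20+44+55+72+76+82+94 = 443.

443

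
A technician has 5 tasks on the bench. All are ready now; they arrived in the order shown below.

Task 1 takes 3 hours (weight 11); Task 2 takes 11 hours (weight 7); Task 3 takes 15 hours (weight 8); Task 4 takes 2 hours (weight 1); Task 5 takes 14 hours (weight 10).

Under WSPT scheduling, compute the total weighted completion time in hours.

788

WSPT (decreasing weight/processing-time ratio): Task 1 Task 5 Task 2 Task 3 Task 4.
Task 1: finishes 3, weight 11, w·C = 33
Task 5: finishes 17, weight 10, w·C = 170
Task 2: finishes 28, weight 7, w·C = 196
Task 3: finishes 43, weight 8, w·C = 344
Task 4: finishes 45, weight 1, w·C = 45
Sum = 33+170+196+344+45 = 788.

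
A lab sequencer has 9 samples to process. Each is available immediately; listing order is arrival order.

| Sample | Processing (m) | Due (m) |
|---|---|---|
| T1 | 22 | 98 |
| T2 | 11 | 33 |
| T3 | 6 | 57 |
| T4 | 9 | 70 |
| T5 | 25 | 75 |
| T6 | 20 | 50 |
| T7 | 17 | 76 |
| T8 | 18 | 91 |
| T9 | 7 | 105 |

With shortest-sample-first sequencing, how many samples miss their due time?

SPT (increasing processing time): T3 T9 T4 T2 T7 T8 T6 T1 T5.
T3: 0→6, due 57, tardiness 0
T9: 6→13, due 105, tardiness 0
T4: 13→22, due 70, tardiness 0
T2: 22→33, due 33, tardiness 0
T7: 33→50, due 76, tardiness 0
T8: 50→68, due 91, tardiness 0
T6: 68→88, due 50, tardiness 38
T1: 88→110, due 98, tardiness 12
T5: 110→135, due 75, tardiness 60
Late samples: 3.

3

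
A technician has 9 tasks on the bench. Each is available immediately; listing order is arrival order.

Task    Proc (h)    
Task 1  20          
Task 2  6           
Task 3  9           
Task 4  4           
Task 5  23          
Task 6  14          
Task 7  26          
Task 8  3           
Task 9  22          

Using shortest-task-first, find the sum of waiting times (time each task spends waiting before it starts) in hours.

SPT (increasing processing time): Task 8 Task 4 Task 2 Task 3 Task 6 Task 1 Task 9 Task 5 Task 7.
Task 8: waits 0, runs 0→3
Task 4: waits 3, runs 3→7
Task 2: waits 7, runs 7→13
Task 3: waits 13, runs 13→22
Task 6: waits 22, runs 22→36
Task 1: waits 36, runs 36→56
Task 9: waits 56, runs 56→78
Task 5: waits 78, runs 78→101
Task 7: waits 101, runs 101→127
Sum = 0+3+7+13+22+36+56+78+101 = 316.

316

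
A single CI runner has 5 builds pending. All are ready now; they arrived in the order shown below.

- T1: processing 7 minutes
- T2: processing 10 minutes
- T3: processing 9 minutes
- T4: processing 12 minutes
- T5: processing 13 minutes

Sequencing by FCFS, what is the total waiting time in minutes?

88

FIFO (arrival order): T1 T2 T3 T4 T5.
T1: waits 0, runs 0→7
T2: waits 7, runs 7→17
T3: waits 17, runs 17→26
T4: waits 26, runs 26→38
T5: waits 38, runs 38→51
Sum = 0+7+17+26+38 = 88.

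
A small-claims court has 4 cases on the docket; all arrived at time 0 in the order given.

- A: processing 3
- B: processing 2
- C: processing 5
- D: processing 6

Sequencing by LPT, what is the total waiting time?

31

LPT (decreasing processing time): D C A B.
D: waits 0, runs 0→6
C: waits 6, runs 6→11
A: waits 11, runs 11→14
B: waits 14, runs 14→16
Sum = 0+6+11+14 = 31.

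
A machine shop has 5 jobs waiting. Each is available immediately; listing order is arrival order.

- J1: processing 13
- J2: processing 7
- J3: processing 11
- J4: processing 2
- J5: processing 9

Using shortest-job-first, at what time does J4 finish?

SPT (increasing processing time): J4 J2 J5 J3 J1.
J4: 0→2

2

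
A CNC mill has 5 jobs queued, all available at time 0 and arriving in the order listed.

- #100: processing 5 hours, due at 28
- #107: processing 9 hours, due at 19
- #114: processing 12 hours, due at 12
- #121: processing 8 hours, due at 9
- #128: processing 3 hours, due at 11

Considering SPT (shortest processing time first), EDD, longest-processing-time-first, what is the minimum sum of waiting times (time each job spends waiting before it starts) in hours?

52

SPT (increasing processing time): #128 #100 #121 #107 #114.
#128: waits 0, runs 0→3
#100: waits 3, runs 3→8
#121: waits 8, runs 8→16
#107: waits 16, runs 16→25
#114: waits 25, runs 25→37
Sum = 0+3+8+16+25 = 52.
EDD (increasing due date): #121 #128 #114 #107 #100.
#121: waits 0, runs 0→8
#128: waits 8, runs 8→11
#114: waits 11, runs 11→23
#107: waits 23, runs 23→32
#100: waits 32, runs 32→37
Sum = 0+8+11+23+32 = 74.
LPT (decreasing processing time): #114 #107 #121 #100 #128.
#114: waits 0, runs 0→12
#107: waits 12, runs 12→21
#121: waits 21, runs 21→29
#100: waits 29, runs 29→34
#128: waits 34, runs 34→37
Sum = 0+12+21+29+34 = 96.
SPT 52, EDD 74, LPT 96 → minimum 52.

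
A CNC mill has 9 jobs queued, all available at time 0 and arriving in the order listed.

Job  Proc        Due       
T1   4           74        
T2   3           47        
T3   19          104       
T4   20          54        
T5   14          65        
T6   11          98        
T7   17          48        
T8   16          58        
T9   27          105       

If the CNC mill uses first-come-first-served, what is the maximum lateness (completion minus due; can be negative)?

46

FIFO (arrival order): T1 T2 T3 T4 T5 T6 T7 T8 T9.
T1: 0→4, due 74, lateness -70
T2: 4→7, due 47, lateness -40
T3: 7→26, due 104, lateness -78
T4: 26→46, due 54, lateness -8
T5: 46→60, due 65, lateness -5
T6: 60→71, due 98, lateness -27
T7: 71→88, due 48, lateness 40
T8: 88→104, due 58, lateness 46
T9: 104→131, due 105, lateness 26
Maximum = 46.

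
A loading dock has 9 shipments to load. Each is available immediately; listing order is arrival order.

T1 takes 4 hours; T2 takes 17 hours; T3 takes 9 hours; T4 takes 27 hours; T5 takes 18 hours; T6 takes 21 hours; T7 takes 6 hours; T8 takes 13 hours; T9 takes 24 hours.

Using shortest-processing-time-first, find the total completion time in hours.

SPT (increasing processing time): T1 T7 T3 T8 T2 T5 T6 T9 T4.
T1: 0→4
T7: 4→10
T3: 10→19
T8: 19→32
T2: 32→49
T5: 49→67
T6: 67→88
T9: 88→112
T4: 112→139
Sum = 4+10+19+32+49+67+88+112+139 = 520.

520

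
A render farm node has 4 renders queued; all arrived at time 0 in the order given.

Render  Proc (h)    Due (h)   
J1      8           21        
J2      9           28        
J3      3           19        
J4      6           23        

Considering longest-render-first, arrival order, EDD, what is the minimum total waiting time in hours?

31

LPT (decreasing processing time): J2 J1 J4 J3.
J2: waits 0, runs 0→9
J1: waits 9, runs 9→17
J4: waits 17, runs 17→23
J3: waits 23, runs 23→26
Sum = 0+9+17+23 = 49.
FIFO (arrival order): J1 J2 J3 J4.
J1: waits 0, runs 0→8
J2: waits 8, runs 8→17
J3: waits 17, runs 17→20
J4: waits 20, runs 20→26
Sum = 0+8+17+20 = 45.
EDD (increasing due date): J3 J1 J4 J2.
J3: waits 0, runs 0→3
J1: waits 3, runs 3→11
J4: waits 11, runs 11→17
J2: waits 17, runs 17→26
Sum = 0+3+11+17 = 31.
LPT 49, FIFO 45, EDD 31 → minimum 31.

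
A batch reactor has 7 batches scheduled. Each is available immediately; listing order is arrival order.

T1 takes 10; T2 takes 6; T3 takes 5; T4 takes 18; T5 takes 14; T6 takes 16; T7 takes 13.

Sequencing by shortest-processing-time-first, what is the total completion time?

265

SPT (increasing processing time): T3 T2 T1 T7 T5 T6 T4.
T3: 0→5
T2: 5→11
T1: 11→21
T7: 21→34
T5: 34→48
T6: 48→64
T4: 64→82
Sum = 5+11+21+34+48+64+82 = 265.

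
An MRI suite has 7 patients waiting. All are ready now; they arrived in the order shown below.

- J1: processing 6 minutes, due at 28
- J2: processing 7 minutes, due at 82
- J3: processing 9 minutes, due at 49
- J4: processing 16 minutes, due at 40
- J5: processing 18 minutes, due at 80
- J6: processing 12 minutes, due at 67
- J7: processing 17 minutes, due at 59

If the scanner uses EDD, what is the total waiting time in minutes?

EDD (increasing due date): J1 J4 J3 J7 J6 J5 J2.
J1: waits 0, runs 0→6
J4: waits 6, runs 6→22
J3: waits 22, runs 22→31
J7: waits 31, runs 31→48
J6: waits 48, runs 48→60
J5: waits 60, runs 60→78
J2: waits 78, runs 78→85
Sum = 0+6+22+31+48+60+78 = 245.

245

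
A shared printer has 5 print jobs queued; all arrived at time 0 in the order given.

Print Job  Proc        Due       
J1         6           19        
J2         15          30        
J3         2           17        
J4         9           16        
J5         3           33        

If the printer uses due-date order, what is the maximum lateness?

2

EDD (increasing due date): J4 J3 J1 J2 J5.
J4: 0→9, due 16, lateness -7
J3: 9→11, due 17, lateness -6
J1: 11→17, due 19, lateness -2
J2: 17→32, due 30, lateness 2
J5: 32→35, due 33, lateness 2
Maximum = 2.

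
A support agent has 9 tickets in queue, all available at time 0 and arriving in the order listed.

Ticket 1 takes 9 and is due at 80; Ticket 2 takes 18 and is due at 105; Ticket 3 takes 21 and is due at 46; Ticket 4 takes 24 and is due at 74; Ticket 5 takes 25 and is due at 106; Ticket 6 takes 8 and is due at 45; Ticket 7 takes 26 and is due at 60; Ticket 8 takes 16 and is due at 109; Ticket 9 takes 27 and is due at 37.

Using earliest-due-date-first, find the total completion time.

886

EDD (increasing due date): Ticket 9 Ticket 6 Ticket 3 Ticket 7 Ticket 4 Ticket 1 Ticket 2 Ticket 5 Ticket 8.
Ticket 9: 0→27
Ticket 6: 27→35
Ticket 3: 35→56
Ticket 7: 56→82
Ticket 4: 82→106
Ticket 1: 106→115
Ticket 2: 115→133
Ticket 5: 133→158
Ticket 8: 158→174
Sum = 27+35+56+82+106+115+133+158+174 = 886.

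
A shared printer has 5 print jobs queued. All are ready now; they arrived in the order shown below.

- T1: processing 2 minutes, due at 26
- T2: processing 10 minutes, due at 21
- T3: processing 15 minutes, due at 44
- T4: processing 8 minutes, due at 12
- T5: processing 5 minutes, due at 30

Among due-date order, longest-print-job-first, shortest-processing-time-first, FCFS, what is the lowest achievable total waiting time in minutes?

EDD (increasing due date): T4 T2 T1 T5 T3.
T4: waits 0, runs 0→8
T2: waits 8, runs 8→18
T1: waits 18, runs 18→20
T5: waits 20, runs 20→25
T3: waits 25, runs 25→40
Sum = 0+8+18+20+25 = 71.
LPT (decreasing processing time): T3 T2 T4 T5 T1.
T3: waits 0, runs 0→15
T2: waits 15, runs 15→25
T4: waits 25, runs 25→33
T5: waits 33, runs 33→38
T1: waits 38, runs 38→40
Sum = 0+15+25+33+38 = 111.
SPT (increasing processing time): T1 T5 T4 T2 T3.
T1: waits 0, runs 0→2
T5: waits 2, runs 2→7
T4: waits 7, runs 7→15
T2: waits 15, runs 15→25
T3: waits 25, runs 25→40
Sum = 0+2+7+15+25 = 49.
FIFO (arrival order): T1 T2 T3 T4 T5.
T1: waits 0, runs 0→2
T2: waits 2, runs 2→12
T3: waits 12, runs 12→27
T4: waits 27, runs 27→35
T5: waits 35, runs 35→40
Sum = 0+2+12+27+35 = 76.
EDD 71, LPT 111, SPT 49, FIFO 76 → minimum 49.

49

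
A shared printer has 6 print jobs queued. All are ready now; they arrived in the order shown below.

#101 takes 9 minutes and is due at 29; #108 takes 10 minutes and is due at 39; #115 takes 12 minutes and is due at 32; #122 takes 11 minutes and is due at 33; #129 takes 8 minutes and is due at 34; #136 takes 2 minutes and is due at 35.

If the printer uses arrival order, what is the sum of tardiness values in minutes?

42

FIFO (arrival order): #101 #108 #115 #122 #129 #136.
#101: 0→9, due 29, tardiness 0
#108: 9→19, due 39, tardiness 0
#115: 19→31, due 32, tardiness 0
#122: 31→42, due 33, tardiness 9
#129: 42→50, due 34, tardiness 16
#136: 50→52, due 35, tardiness 17
Sum = 0+0+0+9+16+17 = 42.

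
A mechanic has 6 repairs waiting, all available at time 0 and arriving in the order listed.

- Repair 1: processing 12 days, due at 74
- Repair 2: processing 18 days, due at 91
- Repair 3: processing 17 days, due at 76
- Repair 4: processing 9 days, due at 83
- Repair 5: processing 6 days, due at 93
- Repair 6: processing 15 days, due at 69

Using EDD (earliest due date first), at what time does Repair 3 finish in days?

EDD (increasing due date): Repair 6 Repair 1 Repair 3 Repair 4 Repair 2 Repair 5.
Repair 6: 0→15
Repair 1: 15→27
Repair 3: 27→44

44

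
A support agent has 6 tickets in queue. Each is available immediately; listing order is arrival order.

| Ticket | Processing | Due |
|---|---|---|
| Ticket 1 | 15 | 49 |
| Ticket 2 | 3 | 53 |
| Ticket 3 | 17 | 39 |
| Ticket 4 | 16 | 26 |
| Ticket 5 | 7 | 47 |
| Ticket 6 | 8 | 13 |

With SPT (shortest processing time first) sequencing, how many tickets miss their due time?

SPT (increasing processing time): Ticket 2 Ticket 5 Ticket 6 Ticket 1 Ticket 4 Ticket 3.
Ticket 2: 0→3, due 53, tardiness 0
Ticket 5: 3→10, due 47, tardiness 0
Ticket 6: 10→18, due 13, tardiness 5
Ticket 1: 18→33, due 49, tardiness 0
Ticket 4: 33→49, due 26, tardiness 23
Ticket 3: 49→66, due 39, tardiness 27
Late tickets: 3.

3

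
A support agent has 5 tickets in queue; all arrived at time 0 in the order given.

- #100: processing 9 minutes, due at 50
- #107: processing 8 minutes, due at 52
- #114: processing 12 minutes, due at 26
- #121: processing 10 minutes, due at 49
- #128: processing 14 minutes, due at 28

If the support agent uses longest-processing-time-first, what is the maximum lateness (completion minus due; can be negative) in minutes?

LPT (decreasing processing time): #128 #114 #121 #100 #107.
#128: 0→14, due 28, lateness -14
#114: 14→26, due 26, lateness 0
#121: 26→36, due 49, lateness -13
#100: 36→45, due 50, lateness -5
#107: 45→53, due 52, lateness 1
Maximum = 1.

1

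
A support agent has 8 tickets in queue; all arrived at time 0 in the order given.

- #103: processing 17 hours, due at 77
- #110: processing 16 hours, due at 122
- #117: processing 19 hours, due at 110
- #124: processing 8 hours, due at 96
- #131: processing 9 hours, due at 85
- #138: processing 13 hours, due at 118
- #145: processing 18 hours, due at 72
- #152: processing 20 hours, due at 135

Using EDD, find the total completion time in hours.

524

EDD (increasing due date): #145 #103 #131 #124 #117 #138 #110 #152.
#145: 0→18
#103: 18→35
#131: 35→44
#124: 44→52
#117: 52→71
#138: 71→84
#110: 84→100
#152: 100→120
Sum = 18+35+44+52+71+84+100+120 = 524.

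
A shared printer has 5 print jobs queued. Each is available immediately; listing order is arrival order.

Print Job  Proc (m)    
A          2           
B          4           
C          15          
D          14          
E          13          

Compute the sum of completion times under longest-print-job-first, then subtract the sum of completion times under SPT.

72

LPT (decreasing processing time): C D E B A.
C: 0→15
D: 15→29
E: 29→42
B: 42→46
A: 46→48
Sum = 15+29+42+46+48 = 180.
SPT (increasing processing time): A B E D C.
A: 0→2
B: 2→6
E: 6→19
D: 19→33
C: 33→48
Sum = 2+6+19+33+48 = 108.
Difference = 180 − 108 = 72.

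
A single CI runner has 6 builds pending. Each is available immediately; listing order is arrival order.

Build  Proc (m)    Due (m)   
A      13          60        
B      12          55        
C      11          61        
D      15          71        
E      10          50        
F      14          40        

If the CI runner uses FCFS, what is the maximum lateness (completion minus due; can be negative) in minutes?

FIFO (arrival order): A B C D E F.
A: 0→13, due 60, lateness -47
B: 13→25, due 55, lateness -30
C: 25→36, due 61, lateness -25
D: 36→51, due 71, lateness -20
E: 51→61, due 50, lateness 11
F: 61→75, due 40, lateness 35
Maximum = 35.

35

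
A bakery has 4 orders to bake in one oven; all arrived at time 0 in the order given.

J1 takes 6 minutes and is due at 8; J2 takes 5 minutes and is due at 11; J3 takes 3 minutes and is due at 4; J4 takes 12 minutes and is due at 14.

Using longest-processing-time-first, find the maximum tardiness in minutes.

LPT (decreasing processing time): J4 J1 J2 J3.
J4: 0→12, due 14, tardiness 0
J1: 12→18, due 8, tardiness 10
J2: 18→23, due 11, tardiness 12
J3: 23→26, due 4, tardiness 22
Maximum = 22.

22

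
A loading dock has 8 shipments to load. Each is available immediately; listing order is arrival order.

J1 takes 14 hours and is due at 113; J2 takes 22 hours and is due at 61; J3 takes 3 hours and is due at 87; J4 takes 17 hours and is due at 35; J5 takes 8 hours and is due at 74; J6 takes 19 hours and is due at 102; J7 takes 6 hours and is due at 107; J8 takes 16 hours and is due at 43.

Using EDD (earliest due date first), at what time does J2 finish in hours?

EDD (increasing due date): J4 J8 J2 J5 J3 J6 J7 J1.
J4: 0→17
J8: 17→33
J2: 33→55

55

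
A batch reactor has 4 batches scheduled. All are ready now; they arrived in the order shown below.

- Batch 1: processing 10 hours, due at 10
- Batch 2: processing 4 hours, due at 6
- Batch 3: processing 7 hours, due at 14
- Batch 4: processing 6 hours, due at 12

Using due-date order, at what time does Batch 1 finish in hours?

14

EDD (increasing due date): Batch 2 Batch 1 Batch 4 Batch 3.
Batch 2: 0→4
Batch 1: 4→14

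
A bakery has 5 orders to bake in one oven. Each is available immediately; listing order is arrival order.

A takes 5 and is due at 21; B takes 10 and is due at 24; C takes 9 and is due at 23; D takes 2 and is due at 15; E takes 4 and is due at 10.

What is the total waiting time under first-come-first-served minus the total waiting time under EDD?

29

FIFO (arrival order): A B C D E.
A: waits 0, runs 0→5
B: waits 5, runs 5→15
C: waits 15, runs 15→24
D: waits 24, runs 24→26
E: waits 26, runs 26→30
Sum = 0+5+15+24+26 = 70.
EDD (increasing due date): E D A C B.
E: waits 0, runs 0→4
D: waits 4, runs 4→6
A: waits 6, runs 6→11
C: waits 11, runs 11→20
B: waits 20, runs 20→30
Sum = 0+4+6+11+20 = 41.
Difference = 70 − 41 = 29.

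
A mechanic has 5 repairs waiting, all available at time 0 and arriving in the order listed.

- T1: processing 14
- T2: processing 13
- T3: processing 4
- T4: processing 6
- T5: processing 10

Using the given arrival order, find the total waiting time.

109

FIFO (arrival order): T1 T2 T3 T4 T5.
T1: waits 0, runs 0→14
T2: waits 14, runs 14→27
T3: waits 27, runs 27→31
T4: waits 31, runs 31→37
T5: waits 37, runs 37→47
Sum = 0+14+27+31+37 = 109.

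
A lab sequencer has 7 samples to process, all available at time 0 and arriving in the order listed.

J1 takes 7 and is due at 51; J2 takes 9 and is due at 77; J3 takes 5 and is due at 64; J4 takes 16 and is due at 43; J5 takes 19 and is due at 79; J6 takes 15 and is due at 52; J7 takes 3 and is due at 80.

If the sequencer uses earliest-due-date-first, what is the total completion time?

EDD (increasing due date): J4 J1 J6 J3 J2 J5 J7.
J4: 0→16
J1: 16→23
J6: 23→38
J3: 38→43
J2: 43→52
J5: 52→71
J7: 71→74
Sum = 16+23+38+43+52+71+74 = 317.

317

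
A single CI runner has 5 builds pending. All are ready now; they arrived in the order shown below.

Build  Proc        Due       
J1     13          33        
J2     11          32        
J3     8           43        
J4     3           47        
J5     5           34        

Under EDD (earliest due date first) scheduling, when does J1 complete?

EDD (increasing due date): J2 J1 J5 J3 J4.
J2: 0→11
J1: 11→24

24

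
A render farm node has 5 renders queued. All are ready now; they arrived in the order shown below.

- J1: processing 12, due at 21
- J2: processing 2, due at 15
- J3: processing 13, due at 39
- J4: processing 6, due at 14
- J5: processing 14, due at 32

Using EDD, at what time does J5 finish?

34

EDD (increasing due date): J4 J2 J1 J5 J3.
J4: 0→6
J2: 6→8
J1: 8→20
J5: 20→34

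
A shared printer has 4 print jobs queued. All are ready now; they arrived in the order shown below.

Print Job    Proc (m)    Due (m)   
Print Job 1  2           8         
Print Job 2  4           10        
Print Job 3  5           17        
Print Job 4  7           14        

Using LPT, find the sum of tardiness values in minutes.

LPT (decreasing processing time): Print Job 4 Print Job 3 Print Job 2 Print Job 1.
Print Job 4: 0→7, due 14, tardiness 0
Print Job 3: 7→12, due 17, tardiness 0
Print Job 2: 12→16, due 10, tardiness 6
Print Job 1: 16→18, due 8, tardiness 10
Sum = 0+0+6+10 = 16.

16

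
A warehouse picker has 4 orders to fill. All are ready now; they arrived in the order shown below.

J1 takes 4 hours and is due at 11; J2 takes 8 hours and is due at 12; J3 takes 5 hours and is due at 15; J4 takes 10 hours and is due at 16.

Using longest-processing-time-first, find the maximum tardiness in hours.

LPT (decreasing processing time): J4 J2 J3 J1.
J4: 0→10, due 16, tardiness 0
J2: 10→18, due 12, tardiness 6
J3: 18→23, due 15, tardiness 8
J1: 23→27, due 11, tardiness 16
Maximum = 16.

16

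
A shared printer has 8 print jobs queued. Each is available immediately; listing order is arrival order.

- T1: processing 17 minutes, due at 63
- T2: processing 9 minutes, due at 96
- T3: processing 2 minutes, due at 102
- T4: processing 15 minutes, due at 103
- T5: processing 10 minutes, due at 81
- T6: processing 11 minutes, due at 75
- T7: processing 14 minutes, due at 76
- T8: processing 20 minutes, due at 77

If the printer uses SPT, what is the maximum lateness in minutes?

SPT (increasing processing time): T3 T2 T5 T6 T7 T4 T1 T8.
T3: 0→2, due 102, lateness -100
T2: 2→11, due 96, lateness -85
T5: 11→21, due 81, lateness -60
T6: 21→32, due 75, lateness -43
T7: 32→46, due 76, lateness -30
T4: 46→61, due 103, lateness -42
T1: 61→78, due 63, lateness 15
T8: 78→98, due 77, lateness 21
Maximum = 21.

21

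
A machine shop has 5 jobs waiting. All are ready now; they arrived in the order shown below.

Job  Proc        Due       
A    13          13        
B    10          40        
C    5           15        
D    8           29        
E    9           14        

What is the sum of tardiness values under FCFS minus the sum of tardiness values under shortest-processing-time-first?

FIFO (arrival order): A B C D E.
A: 0→13, due 13, tardiness 0
B: 13→23, due 40, tardiness 0
C: 23→28, due 15, tardiness 13
D: 28→36, due 29, tardiness 7
E: 36→45, due 14, tardiness 31
Sum = 0+0+13+7+31 = 51.
SPT (increasing processing time): C D E B A.
C: 0→5, due 15, tardiness 0
D: 5→13, due 29, tardiness 0
E: 13→22, due 14, tardiness 8
B: 22→32, due 40, tardiness 0
A: 32→45, due 13, tardiness 32
Sum = 0+0+8+0+32 = 40.
Difference = 51 − 40 = 11.

11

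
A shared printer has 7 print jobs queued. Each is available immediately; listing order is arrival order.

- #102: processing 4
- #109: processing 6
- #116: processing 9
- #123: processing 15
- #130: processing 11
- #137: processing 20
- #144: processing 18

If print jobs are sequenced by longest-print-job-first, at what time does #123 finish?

53

LPT (decreasing processing time): #137 #144 #123 #130 #116 #109 #102.
#137: 0→20
#144: 20→38
#123: 38→53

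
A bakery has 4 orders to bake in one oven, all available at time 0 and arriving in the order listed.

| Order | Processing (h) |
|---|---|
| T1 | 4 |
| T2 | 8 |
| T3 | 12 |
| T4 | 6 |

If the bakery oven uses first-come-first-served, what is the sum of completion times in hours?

70

FIFO (arrival order): T1 T2 T3 T4.
T1: 0→4
T2: 4→12
T3: 12→24
T4: 24→30
Sum = 4+12+24+30 = 70.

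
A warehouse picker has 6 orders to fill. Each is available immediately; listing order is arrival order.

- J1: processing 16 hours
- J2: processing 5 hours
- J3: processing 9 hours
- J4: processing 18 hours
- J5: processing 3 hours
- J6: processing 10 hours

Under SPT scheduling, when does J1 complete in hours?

43

SPT (increasing processing time): J5 J2 J3 J6 J1 J4.
J5: 0→3
J2: 3→8
J3: 8→17
J6: 17→27
J1: 27→43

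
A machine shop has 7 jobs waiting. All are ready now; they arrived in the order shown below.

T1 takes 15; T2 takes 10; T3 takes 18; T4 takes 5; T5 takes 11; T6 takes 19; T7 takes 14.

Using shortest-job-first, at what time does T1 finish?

SPT (increasing processing time): T4 T2 T5 T7 T1 T3 T6.
T4: 0→5
T2: 5→15
T5: 15→26
T7: 26→40
T1: 40→55

55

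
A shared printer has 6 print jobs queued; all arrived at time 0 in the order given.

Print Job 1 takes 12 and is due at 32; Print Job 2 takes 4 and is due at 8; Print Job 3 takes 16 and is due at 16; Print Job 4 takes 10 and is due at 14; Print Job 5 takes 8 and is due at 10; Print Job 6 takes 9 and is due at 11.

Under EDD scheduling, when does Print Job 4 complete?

EDD (increasing due date): Print Job 2 Print Job 5 Print Job 6 Print Job 4 Print Job 3 Print Job 1.
Print Job 2: 0→4
Print Job 5: 4→12
Print Job 6: 12→21
Print Job 4: 21→31

31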